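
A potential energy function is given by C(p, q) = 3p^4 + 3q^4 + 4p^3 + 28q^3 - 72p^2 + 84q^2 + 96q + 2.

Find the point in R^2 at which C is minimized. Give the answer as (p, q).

C(p,q) separates as A(p) + B(q) + 2, so its minimum is min A + min B + 2.
A'(p) = 12p(p - 3)(p + 4) vanishes at p ∈ {-4, 0, 3}; B'(q) = 12(q + 1)(q + 2)(q + 4) vanishes at q ∈ {-4, -2, -1}.
Local minima of A (where A''>0): A(-4)=-640, A(3)=-297. Local minima of B: B(-4)=-64, B(-1)=-37.
So the global minimum of C is A(-4) + B(-4) + 2 = -640 − 64 + 2 = -702, attained at (-4, -4).

(-4, -4)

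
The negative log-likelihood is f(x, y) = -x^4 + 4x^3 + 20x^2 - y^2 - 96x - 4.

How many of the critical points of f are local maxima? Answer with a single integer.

2

f separates as a function of x plus a function of y, so ∇f=0 decouples.
∂f/∂x = -4(x - 4)(x - 2)(x + 3) = 0 at x ∈ {-3, 2, 4}; ∂f/∂y = -2y = 0 at y ∈ {0}.
The Hessian is diagonal: diag(f_xx, f_yy). Second derivatives: f_xx(-3)=-140, f_xx(2)=40, f_xx(4)=-56; f_yy(0)=-2.
Local maxima occur where both diagonal entries negative: (-3, 0), (4, 0). Count: 2.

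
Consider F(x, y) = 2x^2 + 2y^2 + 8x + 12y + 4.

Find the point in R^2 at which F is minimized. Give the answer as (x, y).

(-2, -3)

F(x,y) separates as P(x) + Q(y) + 4, so its minimum is min P + min Q + 4.
P'(x) = 4x + 8 vanishes at x ∈ {-2}; Q'(y) = 4y + 12 vanishes at y ∈ {-3}.
Local minima of P (where P''>0): P(-2)=-8. Local minima of Q: Q(-3)=-18.
So the global minimum of F is P(-2) + Q(-3) + 4 = -8 − 18 + 4 = -22, attained at (-2, -3).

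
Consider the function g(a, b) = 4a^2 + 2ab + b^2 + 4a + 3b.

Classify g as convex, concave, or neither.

g is quadratic, so its Hessian is the constant matrix H = [[8, 2], [2, 2]].
det(H) = 12, tr(H) = 10.
det(H) > 0 and tr(H) > 0, so H is positive definite everywhere: convex.

convex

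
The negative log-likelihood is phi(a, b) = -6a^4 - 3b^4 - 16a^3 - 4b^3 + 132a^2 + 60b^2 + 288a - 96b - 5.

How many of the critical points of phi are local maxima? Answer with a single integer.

4

phi separates as a function of a plus a function of b, so ∇phi=0 decouples.
∂phi/∂a = -24(a - 3)(a + 1)(a + 4) = 0 at a ∈ {-4, -1, 3}; ∂phi/∂b = -12(b - 2)(b - 1)(b + 4) = 0 at b ∈ {-4, 1, 2}.
The Hessian is diagonal: diag(phi_aa, phi_bb). Second derivatives: phi_aa(-4)=-504, phi_aa(-1)=288, phi_aa(3)=-672; phi_bb(-4)=-360, phi_bb(1)=60, phi_bb(2)=-72.
Local maxima occur where both diagonal entries negative: (-4, -4), (-4, 2), (3, -4), (3, 2). Count: 4.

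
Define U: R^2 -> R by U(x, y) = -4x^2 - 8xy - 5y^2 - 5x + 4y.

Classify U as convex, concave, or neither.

U is quadratic, so its Hessian is the constant matrix H = [[-8, -8], [-8, -10]].
det(H) = 16, tr(H) = -18.
det(H) > 0 and tr(H) < 0, so H is negative definite everywhere: concave.

concave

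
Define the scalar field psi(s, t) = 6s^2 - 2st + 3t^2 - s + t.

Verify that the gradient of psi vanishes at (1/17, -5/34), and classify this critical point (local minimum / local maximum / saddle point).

∇psi = (12s - 2t - 1, -2s + 6t + 1); substituting (1/17, -5/34) gives ∇psi = (0, 0), so (1/17, -5/34) is indeed a critical point.
The Hessian of psi is constant: H = [[12, -2], [-2, 6]].
det(H) = 12·6 − (-2)² = 68.
det(H) > 0 and tr(H) = 18 > 0, so H is positive definite and the point is a local minimum.

local minimum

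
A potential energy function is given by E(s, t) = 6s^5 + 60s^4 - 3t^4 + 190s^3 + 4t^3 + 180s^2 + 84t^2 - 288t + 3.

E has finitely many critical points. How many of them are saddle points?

6

E separates as a function of s plus a function of t, so ∇E=0 decouples.
∂E/∂s = 30s(s + 1)(s + 3)(s + 4) = 0 at s ∈ {-4, -3, -1, 0}; ∂E/∂t = -12(t - 3)(t - 2)(t + 4) = 0 at t ∈ {-4, 2, 3}.
The Hessian is diagonal: diag(E_ss, E_tt). Second derivatives: E_ss(-4)=-360, E_ss(-3)=180, E_ss(-1)=-180, E_ss(0)=360; E_tt(-4)=-504, E_tt(2)=72, E_tt(3)=-84.
Saddle points occur where the two diagonal entries have opposite signs: (-4, 2), (-3, -4), (-3, 3), (-1, 2), (0, -4), (0, 3). Count: 6.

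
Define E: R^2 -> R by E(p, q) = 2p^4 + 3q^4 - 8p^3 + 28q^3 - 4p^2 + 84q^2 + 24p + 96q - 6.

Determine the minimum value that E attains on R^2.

E(p,q) separates as A(p) + B(q) − 6, so its minimum is min A + min B − 6.
A'(p) = 8(p - 3)(p - 1)(p + 1) vanishes at p ∈ {-1, 1, 3}; B'(q) = 12(q + 1)(q + 2)(q + 4) vanishes at q ∈ {-4, -2, -1}.
Local minima of A (where A''>0): A(-1)=-18, A(3)=-18. Local minima of B: B(-4)=-64, B(-1)=-37.
So the global minimum of E is A(-1) + B(-4) − 6 = -18 − 64 − 6 = -88, attained at (-1, -4).

-88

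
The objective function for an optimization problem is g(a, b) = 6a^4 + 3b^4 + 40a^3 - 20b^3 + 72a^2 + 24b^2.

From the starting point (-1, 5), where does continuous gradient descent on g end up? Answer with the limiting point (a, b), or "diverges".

g is separable, so gradient descent decouples: a follows -∂g/∂a, b follows -∂g/∂b.
∂g/∂a = 24a(a + 2)(a + 3); at a=-1 this is -48, so a increases.
∂g/∂b = 12b(b - 4)(b - 1); at b=5 this is 240, so b decreases.
a converges to its nearest critical value 0 (a local min of the a-part); b converges to 4. The iterate converges to (0, 4).

(0, 4)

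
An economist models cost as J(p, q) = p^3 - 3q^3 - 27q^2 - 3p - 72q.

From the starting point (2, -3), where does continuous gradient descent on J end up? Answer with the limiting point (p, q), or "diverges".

J is separable, so gradient descent decouples: p follows -∂J/∂p, q follows -∂J/∂q.
∂J/∂p = 3(p - 1)(p + 1); at p=2 this is 9, so p decreases.
∂J/∂q = -9(q + 2)(q + 4); at q=-3 this is 9, so q decreases.
p converges to its nearest critical value 1 (a local min of the p-part); q converges to -4. The iterate converges to (1, -4).

(1, -4)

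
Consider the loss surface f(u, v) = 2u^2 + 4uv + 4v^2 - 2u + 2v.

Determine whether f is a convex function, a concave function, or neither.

f is quadratic, so its Hessian is the constant matrix H = [[4, 4], [4, 8]].
det(H) = 16, tr(H) = 12.
det(H) > 0 and tr(H) > 0, so H is positive definite everywhere: convex.

convex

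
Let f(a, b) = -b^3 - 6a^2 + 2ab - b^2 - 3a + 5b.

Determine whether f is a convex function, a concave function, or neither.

The term -b^3 is cubic, so the Hessian is not constant.
∂²f/∂b² = -6b - 2, which takes both signs as b varies (negative for sufficiently large b). A diagonal entry of the Hessian changing sign means the Hessian is neither positive- nor negative-semidefinite on all of R^2.

neither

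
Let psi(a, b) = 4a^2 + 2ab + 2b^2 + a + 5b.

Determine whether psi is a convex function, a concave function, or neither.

convex

psi is quadratic, so its Hessian is the constant matrix H = [[8, 2], [2, 4]].
det(H) = 28, tr(H) = 12.
det(H) > 0 and tr(H) > 0, so H is positive definite everywhere: convex.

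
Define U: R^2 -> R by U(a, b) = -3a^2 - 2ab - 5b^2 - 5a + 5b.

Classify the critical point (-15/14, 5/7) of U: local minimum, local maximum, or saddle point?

The Hessian of U is constant: H = [[-6, -2], [-2, -10]].
det(H) = (-6)·(-10) − (-2)² = 56.
det(H) > 0 and tr(H) = -16 < 0, so H is negative definite and the point is a local maximum.

local maximum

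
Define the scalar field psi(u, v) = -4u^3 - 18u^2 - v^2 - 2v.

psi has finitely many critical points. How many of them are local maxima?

psi separates as a function of u plus a function of v, so ∇psi=0 decouples.
∂psi/∂u = -12u(u + 3) = 0 at u ∈ {-3, 0}; ∂psi/∂v = -2(v + 1) = 0 at v ∈ {-1}.
The Hessian is diagonal: diag(psi_uu, psi_vv). Second derivatives: psi_uu(-3)=36, psi_uu(0)=-36; psi_vv(-1)=-2.
Local maxima occur where both diagonal entries negative: (0, -1). Count: 1.

1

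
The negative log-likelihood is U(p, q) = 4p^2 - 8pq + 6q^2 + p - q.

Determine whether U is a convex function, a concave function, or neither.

convex

U is quadratic, so its Hessian is the constant matrix H = [[8, -8], [-8, 12]].
det(H) = 32, tr(H) = 20.
det(H) > 0 and tr(H) > 0, so H is positive definite everywhere: convex.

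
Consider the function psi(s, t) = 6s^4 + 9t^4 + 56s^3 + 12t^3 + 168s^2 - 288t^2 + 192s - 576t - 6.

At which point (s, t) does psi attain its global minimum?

(-4, 4)

psi(s,t) separates as P(s) + Q(t) − 6, so its minimum is min P + min Q − 6.
P'(s) = 24(s + 1)(s + 2)(s + 4) vanishes at s ∈ {-4, -2, -1}; Q'(t) = 36(t - 4)(t + 1)(t + 4) vanishes at t ∈ {-4, -1, 4}.
Local minima of P (where P''>0): P(-4)=-128, P(-1)=-74. Local minima of Q: Q(-4)=-768, Q(4)=-3840.
So the global minimum of psi is P(-4) + Q(4) − 6 = -128 − 3840 − 6 = -3974, attained at (-4, 4).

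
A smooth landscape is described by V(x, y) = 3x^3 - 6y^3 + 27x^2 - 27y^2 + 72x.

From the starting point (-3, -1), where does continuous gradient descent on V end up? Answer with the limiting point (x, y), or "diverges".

V is separable, so gradient descent decouples: x follows -∂V/∂x, y follows -∂V/∂y.
∂V/∂x = 9(x + 2)(x + 4); at x=-3 this is -9, so x increases.
∂V/∂y = -18y(y + 3); at y=-1 this is 36, so y decreases.
x converges to its nearest critical value -2 (a local min of the x-part); y converges to -3. The iterate converges to (-2, -3).

(-2, -3)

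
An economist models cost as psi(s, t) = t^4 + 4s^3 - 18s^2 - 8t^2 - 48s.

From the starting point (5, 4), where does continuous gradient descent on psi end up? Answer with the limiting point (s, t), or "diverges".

(4, 2)

psi is separable, so gradient descent decouples: s follows -∂psi/∂s, t follows -∂psi/∂t.
∂psi/∂s = 12(s - 4)(s + 1); at s=5 this is 72, so s decreases.
∂psi/∂t = 4t(t - 2)(t + 2); at t=4 this is 192, so t decreases.
s converges to its nearest critical value 4 (a local min of the s-part); t converges to 2. The iterate converges to (4, 2).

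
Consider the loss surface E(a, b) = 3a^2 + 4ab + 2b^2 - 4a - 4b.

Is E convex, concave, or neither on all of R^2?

convex

E is quadratic, so its Hessian is the constant matrix H = [[6, 4], [4, 4]].
det(H) = 8, tr(H) = 10.
det(H) > 0 and tr(H) > 0, so H is positive definite everywhere: convex.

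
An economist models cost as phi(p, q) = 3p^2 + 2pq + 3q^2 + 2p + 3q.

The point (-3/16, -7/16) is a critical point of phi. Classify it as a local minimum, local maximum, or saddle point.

The Hessian of phi is constant: H = [[6, 2], [2, 6]].
det(H) = 6·6 − 2² = 32.
det(H) > 0 and tr(H) = 12 > 0, so H is positive definite and the point is a local minimum.

local minimum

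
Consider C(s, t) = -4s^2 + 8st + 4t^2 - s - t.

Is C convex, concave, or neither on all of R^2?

C is quadratic, so its Hessian is the constant matrix H = [[-8, 8], [8, 8]].
det(H) = -128, tr(H) = 0.
det(H) < 0, so H is indefinite: neither convex nor concave.

neither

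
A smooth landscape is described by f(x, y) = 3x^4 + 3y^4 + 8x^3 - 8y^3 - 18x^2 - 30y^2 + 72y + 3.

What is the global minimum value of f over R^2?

f(x,y) separates as P(x) + Q(y) + 3, so its minimum is min P + min Q + 3.
P'(x) = 12x(x - 1)(x + 3) vanishes at x ∈ {-3, 0, 1}; Q'(y) = 12(y - 3)(y - 1)(y + 2) vanishes at y ∈ {-2, 1, 3}.
Local minima of P (where P''>0): P(-3)=-135, P(1)=-7. Local minima of Q: Q(-2)=-152, Q(3)=-27.
So the global minimum of f is P(-3) + Q(-2) + 3 = -135 − 152 + 3 = -284, attained at (-3, -2).

-284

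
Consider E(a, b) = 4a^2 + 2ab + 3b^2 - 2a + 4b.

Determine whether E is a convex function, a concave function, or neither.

E is quadratic, so its Hessian is the constant matrix H = [[8, 2], [2, 6]].
det(H) = 44, tr(H) = 14.
det(H) > 0 and tr(H) > 0, so H is positive definite everywhere: convex.

convex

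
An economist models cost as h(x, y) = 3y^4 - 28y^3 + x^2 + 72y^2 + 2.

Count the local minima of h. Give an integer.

2

h separates as a function of x plus a function of y, so ∇h=0 decouples.
∂h/∂x = 2x = 0 at x ∈ {0}; ∂h/∂y = 12y(y - 4)(y - 3) = 0 at y ∈ {0, 3, 4}.
The Hessian is diagonal: diag(h_xx, h_yy). Second derivatives: h_xx(0)=2; h_yy(0)=144, h_yy(3)=-36, h_yy(4)=48.
Local minima occur where both diagonal entries positive: (0, 0), (0, 4). Count: 2.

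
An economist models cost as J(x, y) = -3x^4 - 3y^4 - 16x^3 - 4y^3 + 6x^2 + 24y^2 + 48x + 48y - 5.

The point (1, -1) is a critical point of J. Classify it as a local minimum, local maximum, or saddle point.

The mixed partial ∂²J/∂x∂y is 0, so the Hessian at any point is diag(J_xx, J_yy) = diag(12(-3x^2 - 8x + 1), 12(-3y^2 - 2y + 4)).
At (1, -1): H = diag(-120, 36).
The eigenvalues have opposite signs, so H is indefinite: a saddle point.

saddle point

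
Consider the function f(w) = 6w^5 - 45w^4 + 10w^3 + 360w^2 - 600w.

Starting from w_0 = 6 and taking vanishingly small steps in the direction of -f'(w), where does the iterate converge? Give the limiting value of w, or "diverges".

f'(w) = 30(w - 5)(w - 2)(w - 1)(w + 2), so f'(6) = 4800.
Gradient descent moves in the -f' direction, i.e. w is decreasing.
The nearest critical point in that direction is w = 5, where f'' = 2520 > 0 (a local minimum). The iterate converges there.

5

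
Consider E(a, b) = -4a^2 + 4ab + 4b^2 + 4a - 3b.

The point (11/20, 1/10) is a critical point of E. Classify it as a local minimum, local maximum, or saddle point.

saddle point

The Hessian of E is constant: H = [[-8, 4], [4, 8]].
det(H) = (-8)·8 − 4² = -80.
Since det(H) < 0, H is indefinite and the critical point is a saddle point.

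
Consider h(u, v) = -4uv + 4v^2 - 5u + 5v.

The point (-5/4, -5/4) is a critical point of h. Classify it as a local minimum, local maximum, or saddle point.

The Hessian of h is constant: H = [[0, -4], [-4, 8]].
det(H) = 0·8 − (-4)² = -16.
Since det(H) < 0, H is indefinite and the critical point is a saddle point.

saddle point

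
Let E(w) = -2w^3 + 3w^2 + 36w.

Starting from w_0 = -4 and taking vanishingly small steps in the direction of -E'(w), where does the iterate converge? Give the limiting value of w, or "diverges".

-2

E'(w) = -6(w - 3)(w + 2), so E'(-4) = -84.
Gradient descent moves in the -E' direction, i.e. w is increasing.
The nearest critical point in that direction is w = -2, where E'' = 30 > 0 (a local minimum). The iterate converges there.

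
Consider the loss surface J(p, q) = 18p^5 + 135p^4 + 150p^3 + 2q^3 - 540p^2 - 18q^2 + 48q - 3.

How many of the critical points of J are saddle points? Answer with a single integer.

4

J separates as a function of p plus a function of q, so ∇J=0 decouples.
∂J/∂p = 90p(p - 1)(p + 3)(p + 4) = 0 at p ∈ {-4, -3, 0, 1}; ∂J/∂q = 6(q - 4)(q - 2) = 0 at q ∈ {2, 4}.
The Hessian is diagonal: diag(J_pp, J_qq). Second derivatives: J_pp(-4)=-1800, J_pp(-3)=1080, J_pp(0)=-1080, J_pp(1)=1800; J_qq(2)=-12, J_qq(4)=12.
Saddle points occur where the two diagonal entries have opposite signs: (-4, 4), (-3, 2), (0, 4), (1, 2). Count: 4.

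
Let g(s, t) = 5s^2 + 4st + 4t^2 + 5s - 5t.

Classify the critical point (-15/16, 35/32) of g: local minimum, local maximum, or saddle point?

local minimum

The Hessian of g is constant: H = [[10, 4], [4, 8]].
det(H) = 10·8 − 4² = 64.
det(H) > 0 and tr(H) = 18 > 0, so H is positive definite and the point is a local minimum.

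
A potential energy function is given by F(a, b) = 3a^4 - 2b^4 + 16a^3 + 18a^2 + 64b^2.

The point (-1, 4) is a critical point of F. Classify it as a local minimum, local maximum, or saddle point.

The mixed partial ∂²F/∂a∂b is 0, so the Hessian at any point is diag(F_aa, F_bb) = diag(12(3a^2 + 8a + 3), 8(-3b^2 + 16)).
At (-1, 4): H = diag(-24, -256).
Both eigenvalues are negative, so H is negative definite: a local maximum.

local maximum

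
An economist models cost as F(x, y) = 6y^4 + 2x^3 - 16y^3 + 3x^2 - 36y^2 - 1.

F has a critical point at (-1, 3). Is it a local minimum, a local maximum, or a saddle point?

saddle point

The mixed partial ∂²F/∂x∂y is 0, so the Hessian at any point is diag(F_xx, F_yy) = diag(6(2x + 1), 24(3y^2 - 4y - 3)).
At (-1, 3): H = diag(-6, 288).
The eigenvalues have opposite signs, so H is indefinite: a saddle point.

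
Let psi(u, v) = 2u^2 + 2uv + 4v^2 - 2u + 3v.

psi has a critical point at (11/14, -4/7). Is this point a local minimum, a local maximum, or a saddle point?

local minimum

The Hessian of psi is constant: H = [[4, 2], [2, 8]].
det(H) = 4·8 − 2² = 28.
det(H) > 0 and tr(H) = 12 > 0, so H is positive definite and the point is a local minimum.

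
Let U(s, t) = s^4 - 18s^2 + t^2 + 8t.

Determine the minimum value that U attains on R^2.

U(s,t) separates as P(s) + Q(t), so its minimum is min P + min Q.
P'(s) = 4s(s - 3)(s + 3) vanishes at s ∈ {-3, 0, 3}; Q'(t) = 2(t + 4) vanishes at t ∈ {-4}.
Local minima of P (where P''>0): P(-3)=-81, P(3)=-81. Local minima of Q: Q(-4)=-16.
So the global minimum of U is P(-3) + Q(-4) = -81 − 16 = -97, attained at (-3, -4).

-97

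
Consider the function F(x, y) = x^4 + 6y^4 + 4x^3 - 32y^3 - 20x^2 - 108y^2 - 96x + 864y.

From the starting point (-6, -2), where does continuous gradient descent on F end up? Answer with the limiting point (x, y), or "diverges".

F is separable, so gradient descent decouples: x follows -∂F/∂x, y follows -∂F/∂y.
∂F/∂x = 4(x - 3)(x + 2)(x + 4); at x=-6 this is -288, so x increases.
∂F/∂y = 24(y - 4)(y - 3)(y + 3); at y=-2 this is 720, so y decreases.
x converges to its nearest critical value -4 (a local min of the x-part); y converges to -3. The iterate converges to (-4, -3).

(-4, -3)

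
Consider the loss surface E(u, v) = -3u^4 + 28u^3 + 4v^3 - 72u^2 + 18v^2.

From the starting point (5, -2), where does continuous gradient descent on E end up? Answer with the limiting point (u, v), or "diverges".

diverges

E is separable, so gradient descent decouples: u follows -∂E/∂u, v follows -∂E/∂v.
∂E/∂u = -12u(u - 4)(u - 3); at u=5 this is -120, so u increases.
∂E/∂v = 12v(v + 3); at v=-2 this is -24, so v increases.
The u-coordinate has no critical point in that direction and runs off to infinity.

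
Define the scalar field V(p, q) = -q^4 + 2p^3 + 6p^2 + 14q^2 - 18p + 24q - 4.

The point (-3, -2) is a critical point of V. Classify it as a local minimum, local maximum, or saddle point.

local maximum

The mixed partial ∂²V/∂p∂q is 0, so the Hessian at any point is diag(V_pp, V_qq) = diag(12(p + 1), 4(-3q^2 + 7)).
At (-3, -2): H = diag(-24, -20).
Both eigenvalues are negative, so H is negative definite: a local maximum.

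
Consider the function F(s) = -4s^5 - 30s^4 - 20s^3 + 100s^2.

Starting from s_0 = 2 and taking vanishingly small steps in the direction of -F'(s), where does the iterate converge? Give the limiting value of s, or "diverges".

diverges

F'(s) = -20s(s - 1)(s + 2)(s + 5), so F'(2) = -1120.
Gradient descent moves in the -F' direction, i.e. s is increasing.
There is no critical point above s=2, and F' keeps the same sign, so the iterate runs off to +∞.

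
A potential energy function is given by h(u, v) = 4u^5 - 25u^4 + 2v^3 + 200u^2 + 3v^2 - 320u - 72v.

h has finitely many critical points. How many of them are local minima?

2

h separates as a function of u plus a function of v, so ∇h=0 decouples.
∂h/∂u = 20(u - 4)(u - 2)(u - 1)(u + 2) = 0 at u ∈ {-2, 1, 2, 4}; ∂h/∂v = 6(v - 3)(v + 4) = 0 at v ∈ {-4, 3}.
The Hessian is diagonal: diag(h_uu, h_vv). Second derivatives: h_uu(-2)=-1440, h_uu(1)=180, h_uu(2)=-160, h_uu(4)=720; h_vv(-4)=-42, h_vv(3)=42.
Local minima occur where both diagonal entries positive: (1, 3), (4, 3). Count: 2.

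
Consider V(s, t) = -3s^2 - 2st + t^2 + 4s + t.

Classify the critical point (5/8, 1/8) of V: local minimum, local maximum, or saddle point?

The Hessian of V is constant: H = [[-6, -2], [-2, 2]].
det(H) = (-6)·2 − (-2)² = -16.
Since det(H) < 0, H is indefinite and the critical point is a saddle point.

saddle point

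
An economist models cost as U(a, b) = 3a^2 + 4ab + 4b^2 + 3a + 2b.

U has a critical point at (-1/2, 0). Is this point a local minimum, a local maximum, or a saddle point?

The Hessian of U is constant: H = [[6, 4], [4, 8]].
det(H) = 6·8 − 4² = 32.
det(H) > 0 and tr(H) = 14 > 0, so H is positive definite and the point is a local minimum.

local minimum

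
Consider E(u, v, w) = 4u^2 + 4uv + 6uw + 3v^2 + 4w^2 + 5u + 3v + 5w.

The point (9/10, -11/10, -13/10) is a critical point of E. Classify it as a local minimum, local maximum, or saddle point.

local minimum

The Hessian is constant: H = [[8, 4, 6], [4, 6, 0], [6, 0, 8]].
Leading principal minors: Δ₁ = 8, Δ₂ = 32, Δ₃ = 40.
All leading minors are positive, so H is positive definite: a local minimum.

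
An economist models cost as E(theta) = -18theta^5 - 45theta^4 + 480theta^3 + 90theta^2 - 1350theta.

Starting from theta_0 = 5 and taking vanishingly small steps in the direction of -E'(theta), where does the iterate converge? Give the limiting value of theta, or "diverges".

diverges

E'(theta) = -90(theta - 3)(theta - 1)(theta + 1)(theta + 5), so E'(5) = -43200.
Gradient descent moves in the -E' direction, i.e. theta is increasing.
There is no critical point above theta=5, and E' keeps the same sign, so the iterate runs off to +∞.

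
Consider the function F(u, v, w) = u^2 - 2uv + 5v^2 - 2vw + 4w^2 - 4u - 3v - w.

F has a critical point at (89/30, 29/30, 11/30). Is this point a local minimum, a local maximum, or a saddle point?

The Hessian is constant: H = [[2, -2, 0], [-2, 10, -2], [0, -2, 8]].
Leading principal minors: Δ₁ = 2, Δ₂ = 16, Δ₃ = 120.
All leading minors are positive, so H is positive definite: a local minimum.

local minimum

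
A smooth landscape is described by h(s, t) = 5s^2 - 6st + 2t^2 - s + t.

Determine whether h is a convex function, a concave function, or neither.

h is quadratic, so its Hessian is the constant matrix H = [[10, -6], [-6, 4]].
det(H) = 4, tr(H) = 14.
det(H) > 0 and tr(H) > 0, so H is positive definite everywhere: convex.

convex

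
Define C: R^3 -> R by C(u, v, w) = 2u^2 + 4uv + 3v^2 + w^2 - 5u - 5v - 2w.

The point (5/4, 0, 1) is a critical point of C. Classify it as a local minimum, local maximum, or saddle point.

The Hessian is constant: H = [[4, 4, 0], [4, 6, 0], [0, 0, 2]].
Leading principal minors: Δ₁ = 4, Δ₂ = 8, Δ₃ = 16.
All leading minors are positive, so H is positive definite: a local minimum.

local minimum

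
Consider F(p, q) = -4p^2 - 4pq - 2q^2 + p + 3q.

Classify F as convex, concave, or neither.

F is quadratic, so its Hessian is the constant matrix H = [[-8, -4], [-4, -4]].
det(H) = 16, tr(H) = -12.
det(H) > 0 and tr(H) < 0, so H is negative definite everywhere: concave.

concave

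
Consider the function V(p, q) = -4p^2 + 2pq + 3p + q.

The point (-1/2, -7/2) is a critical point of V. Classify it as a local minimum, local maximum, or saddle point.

The Hessian of V is constant: H = [[-8, 2], [2, 0]].
det(H) = (-8)·0 − 2² = -4.
Since det(H) < 0, H is indefinite and the critical point is a saddle point.

saddle point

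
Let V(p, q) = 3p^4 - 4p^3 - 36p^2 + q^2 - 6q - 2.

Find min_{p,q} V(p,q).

V(p,q) separates as A(p) + B(q) − 2, so its minimum is min A + min B − 2.
A'(p) = 12p(p - 3)(p + 2) vanishes at p ∈ {-2, 0, 3}; B'(q) = 2q - 6 vanishes at q ∈ {3}.
Local minima of A (where A''>0): A(-2)=-64, A(3)=-189. Local minima of B: B(3)=-9.
So the global minimum of V is A(3) + B(3) − 2 = -189 − 9 − 2 = -200, attained at (3, 3).

-200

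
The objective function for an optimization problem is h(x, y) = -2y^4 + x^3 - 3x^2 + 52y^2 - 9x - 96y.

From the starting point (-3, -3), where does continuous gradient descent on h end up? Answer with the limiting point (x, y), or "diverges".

h is separable, so gradient descent decouples: x follows -∂h/∂x, y follows -∂h/∂y.
∂h/∂x = 3(x - 3)(x + 1); at x=-3 this is 36, so x decreases.
∂h/∂y = -8(y - 3)(y - 1)(y + 4); at y=-3 this is -192, so y increases.
The x-coordinate has no critical point in that direction and runs off to infinity.

diverges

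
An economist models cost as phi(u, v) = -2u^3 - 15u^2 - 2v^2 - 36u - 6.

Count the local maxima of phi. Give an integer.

phi separates as a function of u plus a function of v, so ∇phi=0 decouples.
∂phi/∂u = -6(u + 2)(u + 3) = 0 at u ∈ {-3, -2}; ∂phi/∂v = -4v = 0 at v ∈ {0}.
The Hessian is diagonal: diag(phi_uu, phi_vv). Second derivatives: phi_uu(-3)=6, phi_uu(-2)=-6; phi_vv(0)=-4.
Local maxima occur where both diagonal entries negative: (-2, 0). Count: 1.

1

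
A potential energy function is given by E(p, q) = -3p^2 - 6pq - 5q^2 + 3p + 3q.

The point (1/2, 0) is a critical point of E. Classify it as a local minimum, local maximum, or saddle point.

local maximum

The Hessian of E is constant: H = [[-6, -6], [-6, -10]].
det(H) = (-6)·(-10) − (-6)² = 24.
det(H) > 0 and tr(H) = -16 < 0, so H is negative definite and the point is a local maximum.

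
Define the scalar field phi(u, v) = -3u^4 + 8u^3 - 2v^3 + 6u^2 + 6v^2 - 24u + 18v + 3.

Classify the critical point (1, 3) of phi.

The mixed partial ∂²phi/∂u∂v is 0, so the Hessian at any point is diag(phi_uu, phi_vv) = diag(12(-3u^2 + 4u + 1), 12(-v + 1)).
At (1, 3): H = diag(24, -24).
The eigenvalues have opposite signs, so H is indefinite: a saddle point.

saddle point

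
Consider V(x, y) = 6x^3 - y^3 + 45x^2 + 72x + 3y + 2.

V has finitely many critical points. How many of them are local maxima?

1

V separates as a function of x plus a function of y, so ∇V=0 decouples.
∂V/∂x = 18(x + 1)(x + 4) = 0 at x ∈ {-4, -1}; ∂V/∂y = -3(y - 1)(y + 1) = 0 at y ∈ {-1, 1}.
The Hessian is diagonal: diag(V_xx, V_yy). Second derivatives: V_xx(-4)=-54, V_xx(-1)=54; V_yy(-1)=6, V_yy(1)=-6.
Local maxima occur where both diagonal entries negative: (-4, 1). Count: 1.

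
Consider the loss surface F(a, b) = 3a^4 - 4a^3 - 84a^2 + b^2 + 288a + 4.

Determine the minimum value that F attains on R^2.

F(a,b) separates as P(a) + Q(b) + 4, so its minimum is min P + min Q + 4.
P'(a) = 12(a - 3)(a - 2)(a + 4) vanishes at a ∈ {-4, 2, 3}; Q'(b) = 2b vanishes at b ∈ {0}.
Local minima of P (where P''>0): P(-4)=-1472, P(3)=243. Local minima of Q: Q(0)=0.
So the global minimum of F is P(-4) + Q(0) + 4 = -1472 + 0 + 4 = -1468, attained at (-4, 0).

-1468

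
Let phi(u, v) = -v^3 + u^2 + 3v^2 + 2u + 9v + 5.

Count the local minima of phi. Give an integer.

1

phi separates as a function of u plus a function of v, so ∇phi=0 decouples.
∂phi/∂u = 2(u + 1) = 0 at u ∈ {-1}; ∂phi/∂v = -3(v - 3)(v + 1) = 0 at v ∈ {-1, 3}.
The Hessian is diagonal: diag(phi_uu, phi_vv). Second derivatives: phi_uu(-1)=2; phi_vv(-1)=12, phi_vv(3)=-12.
Local minima occur where both diagonal entries positive: (-1, -1). Count: 1.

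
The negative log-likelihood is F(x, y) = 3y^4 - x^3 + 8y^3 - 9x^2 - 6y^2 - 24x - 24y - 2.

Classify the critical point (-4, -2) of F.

The mixed partial ∂²F/∂x∂y is 0, so the Hessian at any point is diag(F_xx, F_yy) = diag(-6(x + 3), 12(3y^2 + 4y - 1)).
At (-4, -2): H = diag(6, 36).
Both eigenvalues are positive, so H is positive definite: a local minimum.

local minimum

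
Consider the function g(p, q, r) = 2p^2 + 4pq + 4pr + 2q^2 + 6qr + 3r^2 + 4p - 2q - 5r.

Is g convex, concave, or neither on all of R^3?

g is quadratic, so its Hessian is the constant matrix H = [[4, 4, 4], [4, 4, 6], [4, 6, 6]].
Leading principal minors: 4, 0, -16.
Neither pattern holds ⇒ H is indefinite ⇒ neither convex nor concave.

neither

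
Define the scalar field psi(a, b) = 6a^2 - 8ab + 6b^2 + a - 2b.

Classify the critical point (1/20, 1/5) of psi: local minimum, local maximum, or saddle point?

local minimum

The Hessian of psi is constant: H = [[12, -8], [-8, 12]].
det(H) = 12·12 − (-8)² = 80.
det(H) > 0 and tr(H) = 24 > 0, so H is positive definite and the point is a local minimum.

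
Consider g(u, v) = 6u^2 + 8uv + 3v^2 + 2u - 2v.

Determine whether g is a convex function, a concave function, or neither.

g is quadratic, so its Hessian is the constant matrix H = [[12, 8], [8, 6]].
det(H) = 8, tr(H) = 18.
det(H) > 0 and tr(H) > 0, so H is positive definite everywhere: convex.

convex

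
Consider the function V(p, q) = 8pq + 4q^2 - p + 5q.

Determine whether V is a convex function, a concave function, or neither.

neither

V is quadratic, so its Hessian is the constant matrix H = [[0, 8], [8, 8]].
det(H) = -64, tr(H) = 8.
det(H) < 0, so H is indefinite: neither convex nor concave.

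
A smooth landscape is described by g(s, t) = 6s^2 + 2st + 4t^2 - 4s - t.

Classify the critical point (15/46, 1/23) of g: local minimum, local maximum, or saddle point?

The Hessian of g is constant: H = [[12, 2], [2, 8]].
det(H) = 12·8 − 2² = 92.
det(H) > 0 and tr(H) = 20 > 0, so H is positive definite and the point is a local minimum.

local minimum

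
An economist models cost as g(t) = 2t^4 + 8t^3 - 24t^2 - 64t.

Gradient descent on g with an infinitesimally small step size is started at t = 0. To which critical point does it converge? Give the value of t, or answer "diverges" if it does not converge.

g'(t) = 8(t - 2)(t + 1)(t + 4), so g'(0) = -64.
Gradient descent moves in the -g' direction, i.e. t is increasing.
The nearest critical point in that direction is t = 2, where g'' = 144 > 0 (a local minimum). The iterate converges there.

2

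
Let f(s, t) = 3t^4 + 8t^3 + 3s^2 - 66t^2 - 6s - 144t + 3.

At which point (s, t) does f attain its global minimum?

(1, 3)

f(s,t) separates as P(s) + Q(t) + 3, so its minimum is min P + min Q + 3.
P'(s) = 6s - 6 vanishes at s ∈ {1}; Q'(t) = 12(t - 3)(t + 1)(t + 4) vanishes at t ∈ {-4, -1, 3}.
Local minima of P (where P''>0): P(1)=-3. Local minima of Q: Q(-4)=-224, Q(3)=-567.
So the global minimum of f is P(1) + Q(3) + 3 = -3 − 567 + 3 = -567, attained at (1, 3).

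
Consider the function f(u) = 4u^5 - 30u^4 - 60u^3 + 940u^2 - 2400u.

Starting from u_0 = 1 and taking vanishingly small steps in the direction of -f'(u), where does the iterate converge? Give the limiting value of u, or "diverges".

f'(u) = 20(u - 5)(u - 3)(u - 2)(u + 4), so f'(1) = -800.
Gradient descent moves in the -f' direction, i.e. u is increasing.
The nearest critical point in that direction is u = 2, where f'' = 360 > 0 (a local minimum). The iterate converges there.

2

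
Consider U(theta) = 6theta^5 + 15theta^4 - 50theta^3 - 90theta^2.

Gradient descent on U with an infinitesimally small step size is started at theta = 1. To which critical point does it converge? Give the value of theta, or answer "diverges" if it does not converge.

U'(theta) = 30theta(theta - 2)(theta + 1)(theta + 3), so U'(1) = -240.
Gradient descent moves in the -U' direction, i.e. theta is increasing.
The nearest critical point in that direction is theta = 2, where U'' = 900 > 0 (a local minimum). The iterate converges there.

2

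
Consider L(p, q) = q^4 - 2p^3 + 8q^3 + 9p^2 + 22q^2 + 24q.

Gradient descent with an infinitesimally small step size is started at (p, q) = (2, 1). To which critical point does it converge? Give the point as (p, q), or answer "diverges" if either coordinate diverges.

L is separable, so gradient descent decouples: p follows -∂L/∂p, q follows -∂L/∂q.
∂L/∂p = -6p(p - 3); at p=2 this is 12, so p decreases.
∂L/∂q = 4(q + 1)(q + 2)(q + 3); at q=1 this is 96, so q decreases.
p converges to its nearest critical value 0 (a local min of the p-part); q converges to -1. The iterate converges to (0, -1).

(0, -1)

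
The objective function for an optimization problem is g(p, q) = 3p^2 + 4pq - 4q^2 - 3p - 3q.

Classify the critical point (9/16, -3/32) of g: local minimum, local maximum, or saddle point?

The Hessian of g is constant: H = [[6, 4], [4, -8]].
det(H) = 6·(-8) − 4² = -64.
Since det(H) < 0, H is indefinite and the critical point is a saddle point.

saddle point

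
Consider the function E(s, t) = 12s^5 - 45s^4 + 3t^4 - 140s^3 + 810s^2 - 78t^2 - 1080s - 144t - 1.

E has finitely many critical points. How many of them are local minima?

E separates as a function of s plus a function of t, so ∇E=0 decouples.
∂E/∂s = 60(s - 3)(s - 2)(s - 1)(s + 3) = 0 at s ∈ {-3, 1, 2, 3}; ∂E/∂t = 12(t - 4)(t + 1)(t + 3) = 0 at t ∈ {-3, -1, 4}.
The Hessian is diagonal: diag(E_ss, E_tt). Second derivatives: E_ss(-3)=-7200, E_ss(1)=480, E_ss(2)=-300, E_ss(3)=720; E_tt(-3)=168, E_tt(-1)=-120, E_tt(4)=420.
Local minima occur where both diagonal entries positive: (1, -3), (1, 4), (3, -3), (3, 4). Count: 4.

4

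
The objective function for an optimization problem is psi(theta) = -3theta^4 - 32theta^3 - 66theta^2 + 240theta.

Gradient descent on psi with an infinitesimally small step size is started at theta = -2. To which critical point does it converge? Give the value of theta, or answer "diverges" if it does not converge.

psi'(theta) = -12(theta - 1)(theta + 4)(theta + 5), so psi'(-2) = 216.
Gradient descent moves in the -psi' direction, i.e. theta is decreasing.
The nearest critical point in that direction is theta = -4, where psi'' = 60 > 0 (a local minimum). The iterate converges there.

-4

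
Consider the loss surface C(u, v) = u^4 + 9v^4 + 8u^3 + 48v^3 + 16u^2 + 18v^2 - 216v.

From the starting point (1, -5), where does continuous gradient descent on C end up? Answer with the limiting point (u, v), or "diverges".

(0, -3)

C is separable, so gradient descent decouples: u follows -∂C/∂u, v follows -∂C/∂v.
∂C/∂u = 4u(u + 2)(u + 4); at u=1 this is 60, so u decreases.
∂C/∂v = 36(v - 1)(v + 2)(v + 3); at v=-5 this is -1296, so v increases.
u converges to its nearest critical value 0 (a local min of the u-part); v converges to -3. The iterate converges to (0, -3).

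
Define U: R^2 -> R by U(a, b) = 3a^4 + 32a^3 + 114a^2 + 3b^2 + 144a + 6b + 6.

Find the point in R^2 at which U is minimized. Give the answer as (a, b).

U(a,b) separates as P(a) + Q(b) + 6, so its minimum is min P + min Q + 6.
P'(a) = 12(a + 1)(a + 3)(a + 4) vanishes at a ∈ {-4, -3, -1}; Q'(b) = 6b + 6 vanishes at b ∈ {-1}.
Local minima of P (where P''>0): P(-4)=-32, P(-1)=-59. Local minima of Q: Q(-1)=-3.
So the global minimum of U is P(-1) + Q(-1) + 6 = -59 − 3 + 6 = -56, attained at (-1, -1).

(-1, -1)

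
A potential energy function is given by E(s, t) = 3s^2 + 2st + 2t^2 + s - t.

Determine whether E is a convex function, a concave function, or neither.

convex

E is quadratic, so its Hessian is the constant matrix H = [[6, 2], [2, 4]].
det(H) = 20, tr(H) = 10.
det(H) > 0 and tr(H) > 0, so H is positive definite everywhere: convex.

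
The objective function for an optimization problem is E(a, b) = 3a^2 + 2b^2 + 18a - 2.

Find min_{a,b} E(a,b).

-29

E(a,b) separates as P(a) + Q(b) − 2, so its minimum is min P + min Q − 2.
P'(a) = 6a + 18 vanishes at a ∈ {-3}; Q'(b) = 4b vanishes at b ∈ {0}.
Local minima of P (where P''>0): P(-3)=-27. Local minima of Q: Q(0)=0.
So the global minimum of E is P(-3) + Q(0) − 2 = -27 + 0 − 2 = -29, attained at (-3, 0).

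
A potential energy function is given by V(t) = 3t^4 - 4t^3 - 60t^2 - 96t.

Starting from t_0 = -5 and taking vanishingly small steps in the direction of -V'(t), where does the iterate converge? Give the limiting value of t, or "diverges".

-2

V'(t) = 12(t - 4)(t + 1)(t + 2), so V'(-5) = -1296.
Gradient descent moves in the -V' direction, i.e. t is increasing.
The nearest critical point in that direction is t = -2, where V'' = 72 > 0 (a local minimum). The iterate converges there.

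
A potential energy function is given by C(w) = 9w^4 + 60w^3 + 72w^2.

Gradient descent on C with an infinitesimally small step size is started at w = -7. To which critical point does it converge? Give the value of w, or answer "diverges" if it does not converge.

-4

C'(w) = 36w(w + 1)(w + 4), so C'(-7) = -4536.
Gradient descent moves in the -C' direction, i.e. w is increasing.
The nearest critical point in that direction is w = -4, where C'' = 432 > 0 (a local minimum). The iterate converges there.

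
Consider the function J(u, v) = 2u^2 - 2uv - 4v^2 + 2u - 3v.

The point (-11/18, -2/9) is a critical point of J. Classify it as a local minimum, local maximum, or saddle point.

The Hessian of J is constant: H = [[4, -2], [-2, -8]].
det(H) = 4·(-8) − (-2)² = -36.
Since det(H) < 0, H is indefinite and the critical point is a saddle point.

saddle point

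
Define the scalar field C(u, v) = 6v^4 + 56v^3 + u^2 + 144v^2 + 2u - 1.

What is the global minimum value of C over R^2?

C(u,v) separates as P(u) + Q(v) − 1, so its minimum is min P + min Q − 1.
P'(u) = 2u + 2 vanishes at u ∈ {-1}; Q'(v) = 24v(v + 3)(v + 4) vanishes at v ∈ {-4, -3, 0}.
Local minima of P (where P''>0): P(-1)=-1. Local minima of Q: Q(-4)=256, Q(0)=0.
So the global minimum of C is P(-1) + Q(0) − 1 = -1 + 0 − 1 = -2, attained at (-1, 0).

-2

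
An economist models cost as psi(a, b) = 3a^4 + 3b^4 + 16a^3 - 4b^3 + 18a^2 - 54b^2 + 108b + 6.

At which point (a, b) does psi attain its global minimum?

(-3, -3)

psi(a,b) separates as P(a) + Q(b) + 6, so its minimum is min P + min Q + 6.
P'(a) = 12a(a + 1)(a + 3) vanishes at a ∈ {-3, -1, 0}; Q'(b) = 12(b - 3)(b - 1)(b + 3) vanishes at b ∈ {-3, 1, 3}.
Local minima of P (where P''>0): P(-3)=-27, P(0)=0. Local minima of Q: Q(-3)=-459, Q(3)=-27.
So the global minimum of psi is P(-3) + Q(-3) + 6 = -27 − 459 + 6 = -480, attained at (-3, -3).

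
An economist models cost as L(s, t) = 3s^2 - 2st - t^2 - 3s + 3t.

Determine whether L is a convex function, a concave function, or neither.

neither

L is quadratic, so its Hessian is the constant matrix H = [[6, -2], [-2, -2]].
det(H) = -16, tr(H) = 4.
det(H) < 0, so H is indefinite: neither convex nor concave.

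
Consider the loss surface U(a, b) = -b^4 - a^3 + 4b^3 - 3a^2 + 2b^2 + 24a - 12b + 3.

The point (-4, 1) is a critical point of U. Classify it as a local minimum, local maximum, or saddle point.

The mixed partial ∂²U/∂a∂b is 0, so the Hessian at any point is diag(U_aa, U_bb) = diag(-6(a + 1), 4(-3b^2 + 6b + 1)).
At (-4, 1): H = diag(18, 16).
Both eigenvalues are positive, so H is positive definite: a local minimum.

local minimum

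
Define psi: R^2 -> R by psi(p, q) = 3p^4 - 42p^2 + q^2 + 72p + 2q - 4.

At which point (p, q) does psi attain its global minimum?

psi(p,q) separates as A(p) + B(q) − 4, so its minimum is min A + min B − 4.
A'(p) = 12(p - 2)(p - 1)(p + 3) vanishes at p ∈ {-3, 1, 2}; B'(q) = 2q + 2 vanishes at q ∈ {-1}.
Local minima of A (where A''>0): A(-3)=-351, A(2)=24. Local minima of B: B(-1)=-1.
So the global minimum of psi is A(-3) + B(-1) − 4 = -351 − 1 − 4 = -356, attained at (-3, -1).

(-3, -1)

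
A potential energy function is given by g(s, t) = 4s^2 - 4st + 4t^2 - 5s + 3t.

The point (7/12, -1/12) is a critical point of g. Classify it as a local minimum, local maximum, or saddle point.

The Hessian of g is constant: H = [[8, -4], [-4, 8]].
det(H) = 8·8 − (-4)² = 48.
det(H) > 0 and tr(H) = 16 > 0, so H is positive definite and the point is a local minimum.

local minimum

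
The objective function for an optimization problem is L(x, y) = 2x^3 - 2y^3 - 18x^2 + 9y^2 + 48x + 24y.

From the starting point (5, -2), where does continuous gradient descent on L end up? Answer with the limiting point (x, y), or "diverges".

(4, -1)

L is separable, so gradient descent decouples: x follows -∂L/∂x, y follows -∂L/∂y.
∂L/∂x = 6(x - 4)(x - 2); at x=5 this is 18, so x decreases.
∂L/∂y = -6(y - 4)(y + 1); at y=-2 this is -36, so y increases.
x converges to its nearest critical value 4 (a local min of the x-part); y converges to -1. The iterate converges to (4, -1).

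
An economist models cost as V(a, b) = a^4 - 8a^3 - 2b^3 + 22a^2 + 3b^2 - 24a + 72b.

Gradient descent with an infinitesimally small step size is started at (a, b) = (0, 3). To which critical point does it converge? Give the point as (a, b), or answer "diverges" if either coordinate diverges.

V is separable, so gradient descent decouples: a follows -∂V/∂a, b follows -∂V/∂b.
∂V/∂a = 4(a - 3)(a - 2)(a - 1); at a=0 this is -24, so a increases.
∂V/∂b = -6(b - 4)(b + 3); at b=3 this is 36, so b decreases.
a converges to its nearest critical value 1 (a local min of the a-part); b converges to -3. The iterate converges to (1, -3).

(1, -3)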